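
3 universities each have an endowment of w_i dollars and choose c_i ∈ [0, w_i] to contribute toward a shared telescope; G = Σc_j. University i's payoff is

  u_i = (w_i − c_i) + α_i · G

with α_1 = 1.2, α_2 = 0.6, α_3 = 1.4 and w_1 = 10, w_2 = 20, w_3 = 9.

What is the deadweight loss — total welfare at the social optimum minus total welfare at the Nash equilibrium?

∂u_i/∂c_i = α_i − 1, so university i contributes w_i if α_i > 1, else 0.
α_i > 1 for i ∈ {1, 3}; NE contributions (10, 0, 9), G = 19.
W^NE = Σw_i − G^NE + (Σα_i)·G^NE = 39 + 2.2·19 = 80.8.
Planner: ∂(Σu_j)/∂c_i = Σα_j − 1 = 2.2 > 0, so everyone contributes w_i; G^SO = 39, W^SO = 39 + 2.2·39 = 124.8.
Deadweight loss = 44.

44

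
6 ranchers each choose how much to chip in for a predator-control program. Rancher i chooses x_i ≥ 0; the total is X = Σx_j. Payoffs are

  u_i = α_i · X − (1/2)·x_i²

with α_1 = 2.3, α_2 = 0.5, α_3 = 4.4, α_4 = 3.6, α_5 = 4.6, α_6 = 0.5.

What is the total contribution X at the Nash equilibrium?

15.9

Rancher i's FOC: ∂u_i/∂x_i = α_i − x_i = 0, so x_i* = α_i.
NE contributions = (2.3, 0.5, 4.4, 3.6, 4.6, 0.5); X = 15.9.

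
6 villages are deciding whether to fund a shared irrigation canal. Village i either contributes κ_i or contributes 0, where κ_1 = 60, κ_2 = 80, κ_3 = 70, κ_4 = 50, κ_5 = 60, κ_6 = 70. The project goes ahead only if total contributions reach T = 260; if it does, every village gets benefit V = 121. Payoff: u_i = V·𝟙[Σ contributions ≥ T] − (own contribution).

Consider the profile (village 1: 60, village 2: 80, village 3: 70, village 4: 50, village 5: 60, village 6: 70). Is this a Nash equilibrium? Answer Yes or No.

No

Total = 390 ≥ 260: provided.
Village 1 (pledges 60, payoff 61): dropping to 0 → total 330, payoff 121. Profitable deviation.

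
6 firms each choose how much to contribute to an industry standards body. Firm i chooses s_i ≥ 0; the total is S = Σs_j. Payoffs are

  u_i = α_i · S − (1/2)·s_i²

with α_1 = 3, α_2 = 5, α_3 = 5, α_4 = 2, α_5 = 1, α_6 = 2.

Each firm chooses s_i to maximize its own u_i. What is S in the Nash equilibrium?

Firm i's FOC: ∂u_i/∂s_i = α_i − s_i = 0, so s_i* = α_i.
NE contributions = (3, 5, 5, 2, 1, 2); S = 18.

18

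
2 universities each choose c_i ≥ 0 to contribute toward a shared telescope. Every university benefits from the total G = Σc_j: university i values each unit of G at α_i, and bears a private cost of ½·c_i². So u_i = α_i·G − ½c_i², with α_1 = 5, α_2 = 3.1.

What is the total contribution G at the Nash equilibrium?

University i's FOC: ∂u_i/∂c_i = α_i − c_i = 0, so c_i* = α_i.
NE contributions = (5, 3.1); G = 8.1.

8.1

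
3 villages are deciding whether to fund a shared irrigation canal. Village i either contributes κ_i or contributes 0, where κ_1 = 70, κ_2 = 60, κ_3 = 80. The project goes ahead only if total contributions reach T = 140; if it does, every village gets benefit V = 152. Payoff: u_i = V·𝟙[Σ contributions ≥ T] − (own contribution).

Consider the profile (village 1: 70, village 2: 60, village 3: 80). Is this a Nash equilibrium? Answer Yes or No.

Total = 210 ≥ 140: provided.
Village 1 (pledges 70, payoff 82): dropping to 0 → total 140, payoff 152. Profitable deviation.

No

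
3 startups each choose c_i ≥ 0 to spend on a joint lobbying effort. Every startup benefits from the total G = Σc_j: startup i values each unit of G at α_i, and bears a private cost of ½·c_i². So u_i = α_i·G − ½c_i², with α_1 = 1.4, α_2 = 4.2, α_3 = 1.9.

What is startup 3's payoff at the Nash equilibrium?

12.445

Startup i's FOC: ∂u_i/∂c_i = α_i − c_i = 0, so c_i* = α_i.
NE contributions = (1.4, 4.2, 1.9); G = 7.5.
u_3 = α_3·G − ½·(c_3)² = 1.9·7.5 − ½·1.9² = 12.445.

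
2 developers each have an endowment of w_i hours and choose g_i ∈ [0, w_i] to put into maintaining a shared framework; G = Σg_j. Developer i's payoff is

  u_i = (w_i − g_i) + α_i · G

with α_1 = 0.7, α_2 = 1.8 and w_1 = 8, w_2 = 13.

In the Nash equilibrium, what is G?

∂u_i/∂g_i = α_i − 1, so developer i contributes w_i if α_i > 1, else 0.
α_i > 1 for i ∈ {2}; NE contributions (0, 13), G = 13.

13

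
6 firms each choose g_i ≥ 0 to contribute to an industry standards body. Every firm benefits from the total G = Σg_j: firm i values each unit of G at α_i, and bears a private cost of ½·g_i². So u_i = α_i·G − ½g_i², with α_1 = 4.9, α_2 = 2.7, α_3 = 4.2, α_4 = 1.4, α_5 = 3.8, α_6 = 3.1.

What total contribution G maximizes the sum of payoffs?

120.6

Planner FOC: ∂(Σu_j)/∂g_i = (Σα_j) − g_i = 0, so g_i^SO = Σα_j = 20.1 for every i; G^SO = 120.6.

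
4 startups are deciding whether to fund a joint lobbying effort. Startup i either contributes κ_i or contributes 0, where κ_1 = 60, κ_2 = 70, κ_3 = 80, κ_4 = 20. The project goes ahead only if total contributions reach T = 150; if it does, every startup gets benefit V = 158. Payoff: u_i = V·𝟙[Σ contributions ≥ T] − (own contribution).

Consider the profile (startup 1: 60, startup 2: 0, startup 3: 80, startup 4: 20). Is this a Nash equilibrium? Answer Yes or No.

Total = 160 ≥ 150: provided.
Startup 1 (pledges 60, payoff 98): dropping to 0 → total 100, payoff 0. No gain.
Startup 2 (pledges 0, payoff 158): pledging 70 → total 230, payoff 88. No gain.
Startup 3 (pledges 80, payoff 78): dropping to 0 → total 80, payoff 0. No gain.
Startup 4 (pledges 20, payoff 138): dropping to 0 → total 140, payoff 0. No gain.

Yes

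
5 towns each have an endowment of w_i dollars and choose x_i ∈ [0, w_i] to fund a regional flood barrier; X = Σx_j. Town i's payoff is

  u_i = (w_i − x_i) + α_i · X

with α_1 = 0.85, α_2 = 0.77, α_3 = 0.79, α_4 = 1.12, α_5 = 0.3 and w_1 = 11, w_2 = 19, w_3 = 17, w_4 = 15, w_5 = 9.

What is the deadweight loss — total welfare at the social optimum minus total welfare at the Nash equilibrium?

∂u_i/∂x_i = α_i − 1, so town i contributes w_i if α_i > 1, else 0.
α_i > 1 for i ∈ {4}; NE contributions (0, 0, 0, 15, 0), X = 15.
W^NE = Σw_i − X^NE + (Σα_i)·X^NE = 71 + 2.83·15 = 113.45.
Planner: ∂(Σu_j)/∂x_i = Σα_j − 1 = 2.83 > 0, so everyone contributes w_i; X^SO = 71, W^SO = 71 + 2.83·71 = 271.93.
Deadweight loss = 158.48.

158.48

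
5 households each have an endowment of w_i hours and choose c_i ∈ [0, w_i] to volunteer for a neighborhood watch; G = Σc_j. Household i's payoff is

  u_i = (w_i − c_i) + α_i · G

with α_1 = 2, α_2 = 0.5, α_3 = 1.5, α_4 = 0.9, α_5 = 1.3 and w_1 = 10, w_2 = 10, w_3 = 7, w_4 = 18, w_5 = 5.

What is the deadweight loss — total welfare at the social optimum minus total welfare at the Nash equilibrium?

145.6

∂u_i/∂c_i = α_i − 1, so household i contributes w_i if α_i > 1, else 0.
α_i > 1 for i ∈ {1, 3, 5}; NE contributions (10, 0, 7, 0, 5), G = 22.
W^NE = Σw_i − G^NE + (Σα_i)·G^NE = 50 + 5.2·22 = 164.4.
Planner: ∂(Σu_j)/∂c_i = Σα_j − 1 = 5.2 > 0, so everyone contributes w_i; G^SO = 50, W^SO = 50 + 5.2·50 = 310.
Deadweight loss = 145.6.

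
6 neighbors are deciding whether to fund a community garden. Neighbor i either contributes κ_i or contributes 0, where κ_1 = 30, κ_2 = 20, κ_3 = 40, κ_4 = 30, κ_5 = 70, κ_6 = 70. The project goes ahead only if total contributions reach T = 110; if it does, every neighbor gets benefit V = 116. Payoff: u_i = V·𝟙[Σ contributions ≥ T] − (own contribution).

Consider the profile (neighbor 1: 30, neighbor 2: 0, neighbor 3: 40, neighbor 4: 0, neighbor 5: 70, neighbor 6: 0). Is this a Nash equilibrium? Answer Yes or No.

No

Total = 140 ≥ 110: provided.
Neighbor 1 (pledges 30, payoff 86): dropping to 0 → total 110, payoff 116. Profitable deviation.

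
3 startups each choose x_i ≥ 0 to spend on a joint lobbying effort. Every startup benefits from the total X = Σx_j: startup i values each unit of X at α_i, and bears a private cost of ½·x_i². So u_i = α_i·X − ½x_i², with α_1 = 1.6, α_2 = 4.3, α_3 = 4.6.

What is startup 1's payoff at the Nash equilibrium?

15.52

Startup i's FOC: ∂u_i/∂x_i = α_i − x_i = 0, so x_i* = α_i.
NE contributions = (1.6, 4.3, 4.6); X = 10.5.
u_1 = α_1·X − ½·(x_1)² = 1.6·10.5 − ½·1.6² = 15.52.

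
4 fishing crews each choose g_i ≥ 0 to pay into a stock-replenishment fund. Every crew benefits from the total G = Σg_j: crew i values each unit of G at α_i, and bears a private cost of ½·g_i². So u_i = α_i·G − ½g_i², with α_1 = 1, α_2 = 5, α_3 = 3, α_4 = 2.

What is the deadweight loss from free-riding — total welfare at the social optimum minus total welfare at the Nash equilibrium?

Crew i's FOC: ∂u_i/∂g_i = α_i − g_i = 0, so g_i* = α_i.
NE contributions = (1, 5, 3, 2); G = 11.
W^NE = (Σα)·G − ½Σα_i² = 11² − ½·39 = 101.5.
Planner sets g_i = Σα_j = 11 for every i, so G^SO = 4·11 = 44.
W^SO = (Σα)·G^SO − ½·4·(Σα)² = (4/2)·11² = 242.
Deadweight loss = W^SO − W^NE = 140.5.

140.5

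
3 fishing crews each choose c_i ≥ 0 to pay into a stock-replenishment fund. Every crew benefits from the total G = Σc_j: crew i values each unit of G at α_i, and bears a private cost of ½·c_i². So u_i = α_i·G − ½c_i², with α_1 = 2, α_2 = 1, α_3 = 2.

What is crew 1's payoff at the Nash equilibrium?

Crew i's FOC: ∂u_i/∂c_i = α_i − c_i = 0, so c_i* = α_i.
NE contributions = (2, 1, 2); G = 5.
u_1 = α_1·G − ½·(c_1)² = 2·5 − ½·2² = 8.

8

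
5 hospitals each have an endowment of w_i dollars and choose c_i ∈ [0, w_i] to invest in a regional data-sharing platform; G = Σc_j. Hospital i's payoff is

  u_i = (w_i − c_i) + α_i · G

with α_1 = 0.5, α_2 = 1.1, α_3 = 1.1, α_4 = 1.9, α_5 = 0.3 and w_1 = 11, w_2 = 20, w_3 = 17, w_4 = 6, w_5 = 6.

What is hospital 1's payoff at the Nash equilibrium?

∂u_i/∂c_i = α_i − 1, so hospital i contributes w_i if α_i > 1, else 0.
α_i > 1 for i ∈ {2, 3, 4}; NE contributions (0, 20, 17, 6, 0), G = 43.
u_1 = (11 − 0) + 0.5·43 = 32.5.

32.5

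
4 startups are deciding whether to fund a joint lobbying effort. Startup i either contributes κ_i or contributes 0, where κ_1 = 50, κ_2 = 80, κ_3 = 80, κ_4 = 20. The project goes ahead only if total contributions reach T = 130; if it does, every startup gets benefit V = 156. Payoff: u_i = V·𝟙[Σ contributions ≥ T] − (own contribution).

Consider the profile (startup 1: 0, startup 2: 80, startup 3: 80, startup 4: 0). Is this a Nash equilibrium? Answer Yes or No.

Yes

Total = 160 ≥ 130: provided.
Startup 1 (pledges 0, payoff 156): pledging 50 → total 210, payoff 106. No gain.
Startup 2 (pledges 80, payoff 76): dropping to 0 → total 80, payoff 0. No gain.
Startup 3 (pledges 80, payoff 76): dropping to 0 → total 80, payoff 0. No gain.
Startup 4 (pledges 0, payoff 156): pledging 20 → total 180, payoff 136. No gain.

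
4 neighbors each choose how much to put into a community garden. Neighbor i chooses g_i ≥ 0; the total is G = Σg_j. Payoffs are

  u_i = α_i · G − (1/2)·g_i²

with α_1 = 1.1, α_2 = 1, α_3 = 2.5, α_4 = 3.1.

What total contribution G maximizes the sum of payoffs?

Planner FOC: ∂(Σu_j)/∂g_i = (Σα_j) − g_i = 0, so g_i^SO = Σα_j = 7.7 for every i; G^SO = 30.8.

30.8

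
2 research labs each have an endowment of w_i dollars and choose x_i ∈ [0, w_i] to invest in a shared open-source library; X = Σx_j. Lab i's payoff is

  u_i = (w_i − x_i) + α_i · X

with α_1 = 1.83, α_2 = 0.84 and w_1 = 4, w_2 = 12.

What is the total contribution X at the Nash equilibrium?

∂u_i/∂x_i = α_i − 1, so lab i contributes w_i if α_i > 1, else 0.
α_i > 1 for i ∈ {1}; NE contributions (4, 0), X = 4.

4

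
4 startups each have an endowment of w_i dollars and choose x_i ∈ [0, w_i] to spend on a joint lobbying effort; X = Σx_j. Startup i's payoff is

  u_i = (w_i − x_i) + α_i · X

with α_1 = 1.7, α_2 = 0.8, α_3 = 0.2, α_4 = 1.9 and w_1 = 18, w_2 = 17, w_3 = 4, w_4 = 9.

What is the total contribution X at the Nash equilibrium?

∂u_i/∂x_i = α_i − 1, so startup i contributes w_i if α_i > 1, else 0.
α_i > 1 for i ∈ {1, 4}; NE contributions (18, 0, 0, 9), X = 27.

27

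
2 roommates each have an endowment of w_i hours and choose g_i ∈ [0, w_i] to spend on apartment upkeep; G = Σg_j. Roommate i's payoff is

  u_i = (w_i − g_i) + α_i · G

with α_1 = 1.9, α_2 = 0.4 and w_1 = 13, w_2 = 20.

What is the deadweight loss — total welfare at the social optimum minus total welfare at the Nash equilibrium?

∂u_i/∂g_i = α_i − 1, so roommate i contributes w_i if α_i > 1, else 0.
α_i > 1 for i ∈ {1}; NE contributions (13, 0), G = 13.
W^NE = Σw_i − G^NE + (Σα_i)·G^NE = 33 + 1.3·13 = 49.9.
Planner: ∂(Σu_j)/∂g_i = Σα_j − 1 = 1.3 > 0, so everyone contributes w_i; G^SO = 33, W^SO = 33 + 1.3·33 = 75.9.
Deadweight loss = 26.

26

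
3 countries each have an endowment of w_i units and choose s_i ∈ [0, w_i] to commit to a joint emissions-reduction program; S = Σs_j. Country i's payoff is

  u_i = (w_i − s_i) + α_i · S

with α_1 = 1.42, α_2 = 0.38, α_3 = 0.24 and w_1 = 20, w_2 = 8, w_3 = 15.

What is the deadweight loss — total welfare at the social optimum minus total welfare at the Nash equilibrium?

∂u_i/∂s_i = α_i − 1, so country i contributes w_i if α_i > 1, else 0.
α_i > 1 for i ∈ {1}; NE contributions (20, 0, 0), S = 20.
W^NE = Σw_i − S^NE + (Σα_i)·S^NE = 43 + 1.04·20 = 63.8.
Planner: ∂(Σu_j)/∂s_i = Σα_j − 1 = 1.04 > 0, so everyone contributes w_i; S^SO = 43, W^SO = 43 + 1.04·43 = 87.72.
Deadweight loss = 23.92.

23.92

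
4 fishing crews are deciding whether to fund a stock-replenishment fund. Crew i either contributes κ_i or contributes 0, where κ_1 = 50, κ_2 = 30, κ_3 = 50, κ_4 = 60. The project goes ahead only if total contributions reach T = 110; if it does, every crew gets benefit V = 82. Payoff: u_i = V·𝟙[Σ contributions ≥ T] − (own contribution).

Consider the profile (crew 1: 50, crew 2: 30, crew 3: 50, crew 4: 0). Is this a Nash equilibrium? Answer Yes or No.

Yes

Total = 130 ≥ 110: provided.
Crew 1 (pledges 50, payoff 32): dropping to 0 → total 80, payoff 0. No gain.
Crew 2 (pledges 30, payoff 52): dropping to 0 → total 100, payoff 0. No gain.
Crew 3 (pledges 50, payoff 32): dropping to 0 → total 80, payoff 0. No gain.
Crew 4 (pledges 0, payoff 82): pledging 60 → total 190, payoff 22. No gain.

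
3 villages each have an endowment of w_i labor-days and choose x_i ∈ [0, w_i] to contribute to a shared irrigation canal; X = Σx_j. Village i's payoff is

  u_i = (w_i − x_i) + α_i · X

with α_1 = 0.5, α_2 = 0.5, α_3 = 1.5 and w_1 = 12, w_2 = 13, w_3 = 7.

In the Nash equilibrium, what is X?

7

∂u_i/∂x_i = α_i − 1, so village i contributes w_i if α_i > 1, else 0.
α_i > 1 for i ∈ {3}; NE contributions (0, 0, 7), X = 7.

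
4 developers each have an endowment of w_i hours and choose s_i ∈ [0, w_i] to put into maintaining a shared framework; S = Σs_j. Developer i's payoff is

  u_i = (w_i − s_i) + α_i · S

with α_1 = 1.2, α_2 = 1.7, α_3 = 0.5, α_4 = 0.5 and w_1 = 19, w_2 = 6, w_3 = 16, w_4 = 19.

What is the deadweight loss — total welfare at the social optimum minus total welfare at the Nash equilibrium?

∂u_i/∂s_i = α_i − 1, so developer i contributes w_i if α_i > 1, else 0.
α_i > 1 for i ∈ {1, 2}; NE contributions (19, 6, 0, 0), S = 25.
W^NE = Σw_i − S^NE + (Σα_i)·S^NE = 60 + 2.9·25 = 132.5.
Planner: ∂(Σu_j)/∂s_i = Σα_j − 1 = 2.9 > 0, so everyone contributes w_i; S^SO = 60, W^SO = 60 + 2.9·60 = 234.
Deadweight loss = 101.5.

101.5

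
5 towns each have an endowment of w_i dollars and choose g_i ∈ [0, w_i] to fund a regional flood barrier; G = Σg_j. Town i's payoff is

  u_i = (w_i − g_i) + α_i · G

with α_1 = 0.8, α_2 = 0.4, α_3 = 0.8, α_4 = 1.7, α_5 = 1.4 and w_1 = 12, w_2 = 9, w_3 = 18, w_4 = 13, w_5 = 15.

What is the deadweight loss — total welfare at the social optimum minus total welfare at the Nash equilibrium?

∂u_i/∂g_i = α_i − 1, so town i contributes w_i if α_i > 1, else 0.
α_i > 1 for i ∈ {4, 5}; NE contributions (0, 0, 0, 13, 15), G = 28.
W^NE = Σw_i − G^NE + (Σα_i)·G^NE = 67 + 4.1·28 = 181.8.
Planner: ∂(Σu_j)/∂g_i = Σα_j − 1 = 4.1 > 0, so everyone contributes w_i; G^SO = 67, W^SO = 67 + 4.1·67 = 341.7.
Deadweight loss = 159.9.

159.9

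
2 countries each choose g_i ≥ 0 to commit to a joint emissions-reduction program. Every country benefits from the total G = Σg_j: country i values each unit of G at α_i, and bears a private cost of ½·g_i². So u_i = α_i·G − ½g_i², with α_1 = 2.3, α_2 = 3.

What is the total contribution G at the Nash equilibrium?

Country i's FOC: ∂u_i/∂g_i = α_i − g_i = 0, so g_i* = α_i.
NE contributions = (2.3, 3); G = 5.3.

5.3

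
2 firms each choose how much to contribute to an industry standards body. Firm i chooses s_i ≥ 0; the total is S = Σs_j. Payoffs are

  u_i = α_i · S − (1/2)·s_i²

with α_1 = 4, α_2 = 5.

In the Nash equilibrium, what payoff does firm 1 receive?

Firm i's FOC: ∂u_i/∂s_i = α_i − s_i = 0, so s_i* = α_i.
NE contributions = (4, 5); S = 9.
u_1 = α_1·S − ½·(s_1)² = 4·9 − ½·4² = 28.

28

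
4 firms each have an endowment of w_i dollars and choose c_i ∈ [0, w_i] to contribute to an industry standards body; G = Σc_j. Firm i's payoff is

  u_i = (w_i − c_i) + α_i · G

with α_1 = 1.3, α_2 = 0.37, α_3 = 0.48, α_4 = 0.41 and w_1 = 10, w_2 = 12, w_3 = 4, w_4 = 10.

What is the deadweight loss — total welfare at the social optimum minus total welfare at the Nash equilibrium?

∂u_i/∂c_i = α_i − 1, so firm i contributes w_i if α_i > 1, else 0.
α_i > 1 for i ∈ {1}; NE contributions (10, 0, 0, 0), G = 10.
W^NE = Σw_i − G^NE + (Σα_i)·G^NE = 36 + 1.56·10 = 51.6.
Planner: ∂(Σu_j)/∂c_i = Σα_j − 1 = 1.56 > 0, so everyone contributes w_i; G^SO = 36, W^SO = 36 + 1.56·36 = 92.16.
Deadweight loss = 40.56.

40.56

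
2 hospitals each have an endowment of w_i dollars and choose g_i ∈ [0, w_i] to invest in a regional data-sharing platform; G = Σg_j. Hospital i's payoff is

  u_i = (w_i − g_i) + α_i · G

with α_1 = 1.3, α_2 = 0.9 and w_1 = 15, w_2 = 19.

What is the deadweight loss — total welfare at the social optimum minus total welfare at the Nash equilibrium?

∂u_i/∂g_i = α_i − 1, so hospital i contributes w_i if α_i > 1, else 0.
α_i > 1 for i ∈ {1}; NE contributions (15, 0), G = 15.
W^NE = Σw_i − G^NE + (Σα_i)·G^NE = 34 + 1.2·15 = 52.
Planner: ∂(Σu_j)/∂g_i = Σα_j − 1 = 1.2 > 0, so everyone contributes w_i; G^SO = 34, W^SO = 34 + 1.2·34 = 74.8.
Deadweight loss = 22.8.

22.8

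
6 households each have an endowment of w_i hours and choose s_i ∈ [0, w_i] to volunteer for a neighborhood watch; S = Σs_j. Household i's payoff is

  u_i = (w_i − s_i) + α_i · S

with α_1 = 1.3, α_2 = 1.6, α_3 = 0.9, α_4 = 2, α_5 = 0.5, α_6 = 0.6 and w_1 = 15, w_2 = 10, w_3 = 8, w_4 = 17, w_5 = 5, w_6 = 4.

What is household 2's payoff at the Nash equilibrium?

∂u_i/∂s_i = α_i − 1, so household i contributes w_i if α_i > 1, else 0.
α_i > 1 for i ∈ {1, 2, 4}; NE contributions (15, 10, 0, 17, 0, 0), S = 42.
u_2 = (10 − 10) + 1.6·42 = 67.2.

67.2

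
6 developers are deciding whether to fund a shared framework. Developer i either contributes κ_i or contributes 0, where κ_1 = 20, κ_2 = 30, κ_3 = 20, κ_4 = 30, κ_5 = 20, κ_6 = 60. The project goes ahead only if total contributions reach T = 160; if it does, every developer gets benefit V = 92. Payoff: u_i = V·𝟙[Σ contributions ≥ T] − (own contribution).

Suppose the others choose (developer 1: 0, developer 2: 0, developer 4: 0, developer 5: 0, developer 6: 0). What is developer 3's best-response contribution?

0

Others' total = 0. Even contributing 20 gives 20 < 160: no benefit either way.
Best response: 0.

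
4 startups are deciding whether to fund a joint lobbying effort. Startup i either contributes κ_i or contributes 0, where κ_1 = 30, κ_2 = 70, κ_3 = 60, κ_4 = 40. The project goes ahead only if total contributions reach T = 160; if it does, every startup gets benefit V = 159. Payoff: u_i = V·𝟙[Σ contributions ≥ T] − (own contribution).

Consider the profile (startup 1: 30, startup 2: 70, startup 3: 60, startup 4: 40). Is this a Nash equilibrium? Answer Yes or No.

Total = 200 ≥ 160: provided.
Startup 1 (pledges 30, payoff 129): dropping to 0 → total 170, payoff 159. Profitable deviation.

No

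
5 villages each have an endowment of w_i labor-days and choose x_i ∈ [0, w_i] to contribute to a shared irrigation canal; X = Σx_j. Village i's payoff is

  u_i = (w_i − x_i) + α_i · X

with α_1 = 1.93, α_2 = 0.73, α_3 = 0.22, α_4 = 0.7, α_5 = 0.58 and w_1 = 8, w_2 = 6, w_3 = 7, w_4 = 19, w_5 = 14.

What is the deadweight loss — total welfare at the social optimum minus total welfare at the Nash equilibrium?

∂u_i/∂x_i = α_i − 1, so village i contributes w_i if α_i > 1, else 0.
α_i > 1 for i ∈ {1}; NE contributions (8, 0, 0, 0, 0), X = 8.
W^NE = Σw_i − X^NE + (Σα_i)·X^NE = 54 + 3.16·8 = 79.28.
Planner: ∂(Σu_j)/∂x_i = Σα_j − 1 = 3.16 > 0, so everyone contributes w_i; X^SO = 54, W^SO = 54 + 3.16·54 = 224.64.
Deadweight loss = 145.36.

145.36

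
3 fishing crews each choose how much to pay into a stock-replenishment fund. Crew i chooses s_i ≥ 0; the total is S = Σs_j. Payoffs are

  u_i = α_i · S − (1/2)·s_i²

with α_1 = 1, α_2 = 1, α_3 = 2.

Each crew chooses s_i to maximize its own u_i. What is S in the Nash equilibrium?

Crew i's FOC: ∂u_i/∂s_i = α_i − s_i = 0, so s_i* = α_i.
NE contributions = (1, 1, 2); S = 4.

4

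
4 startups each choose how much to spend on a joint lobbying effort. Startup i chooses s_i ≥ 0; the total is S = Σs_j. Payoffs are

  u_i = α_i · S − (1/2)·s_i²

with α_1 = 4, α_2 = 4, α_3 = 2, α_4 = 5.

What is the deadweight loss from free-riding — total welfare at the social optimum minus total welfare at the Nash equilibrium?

255.5

Startup i's FOC: ∂u_i/∂s_i = α_i − s_i = 0, so s_i* = α_i.
NE contributions = (4, 4, 2, 5); S = 15.
W^NE = (Σα)·S − ½Σα_i² = 15² − ½·61 = 194.5.
Planner sets s_i = Σα_j = 15 for every i, so S^SO = 4·15 = 60.
W^SO = (Σα)·S^SO − ½·4·(Σα)² = (4/2)·15² = 450.
Deadweight loss = W^SO − W^NE = 255.5.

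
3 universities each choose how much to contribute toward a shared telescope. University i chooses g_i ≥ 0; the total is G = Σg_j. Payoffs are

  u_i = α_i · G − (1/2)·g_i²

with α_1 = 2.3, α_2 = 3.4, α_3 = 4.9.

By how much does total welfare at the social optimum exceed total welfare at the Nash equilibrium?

University i's FOC: ∂u_i/∂g_i = α_i − g_i = 0, so g_i* = α_i.
NE contributions = (2.3, 3.4, 4.9); G = 10.6.
W^NE = (Σα)·G − ½Σα_i² = 10.6² − ½·40.86 = 91.93.
Planner sets g_i = Σα_j = 10.6 for every i, so G^SO = 3·10.6 = 31.8.
W^SO = (Σα)·G^SO − ½·3·(Σα)² = (3/2)·10.6² = 168.54.
Deadweight loss = W^SO − W^NE = 76.61.

76.61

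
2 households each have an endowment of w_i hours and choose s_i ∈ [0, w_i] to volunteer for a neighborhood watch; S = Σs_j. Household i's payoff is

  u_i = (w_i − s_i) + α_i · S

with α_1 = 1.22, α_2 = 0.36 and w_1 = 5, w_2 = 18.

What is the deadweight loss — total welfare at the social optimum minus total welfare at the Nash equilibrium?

∂u_i/∂s_i = α_i − 1, so household i contributes w_i if α_i > 1, else 0.
α_i > 1 for i ∈ {1}; NE contributions (5, 0), S = 5.
W^NE = Σw_i − S^NE + (Σα_i)·S^NE = 23 + 0.58·5 = 25.9.
Planner: ∂(Σu_j)/∂s_i = Σα_j − 1 = 0.58 > 0, so everyone contributes w_i; S^SO = 23, W^SO = 23 + 0.58·23 = 36.34.
Deadweight loss = 10.44.

10.44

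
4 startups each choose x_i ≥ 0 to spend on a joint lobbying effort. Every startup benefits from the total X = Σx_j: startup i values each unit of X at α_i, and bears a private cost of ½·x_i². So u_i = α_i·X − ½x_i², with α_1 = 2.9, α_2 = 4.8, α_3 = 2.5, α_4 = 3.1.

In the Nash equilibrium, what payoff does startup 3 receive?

Startup i's FOC: ∂u_i/∂x_i = α_i − x_i = 0, so x_i* = α_i.
NE contributions = (2.9, 4.8, 2.5, 3.1); X = 13.3.
u_3 = α_3·X − ½·(x_3)² = 2.5·13.3 − ½·2.5² = 30.125.

30.125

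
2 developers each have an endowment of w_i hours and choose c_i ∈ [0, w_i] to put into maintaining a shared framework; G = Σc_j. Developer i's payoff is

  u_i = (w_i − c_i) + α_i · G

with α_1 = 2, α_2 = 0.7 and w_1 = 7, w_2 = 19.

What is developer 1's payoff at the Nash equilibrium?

14

∂u_i/∂c_i = α_i − 1, so developer i contributes w_i if α_i > 1, else 0.
α_i > 1 for i ∈ {1}; NE contributions (7, 0), G = 7.
u_1 = (7 − 7) + 2·7 = 14.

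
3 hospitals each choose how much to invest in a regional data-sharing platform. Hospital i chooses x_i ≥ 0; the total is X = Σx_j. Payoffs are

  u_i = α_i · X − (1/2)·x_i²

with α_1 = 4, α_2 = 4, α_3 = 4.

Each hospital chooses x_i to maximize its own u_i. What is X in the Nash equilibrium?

12

Hospital i's FOC: ∂u_i/∂x_i = α_i − x_i = 0, so x_i* = α_i.
NE contributions = (4, 4, 4); X = 12.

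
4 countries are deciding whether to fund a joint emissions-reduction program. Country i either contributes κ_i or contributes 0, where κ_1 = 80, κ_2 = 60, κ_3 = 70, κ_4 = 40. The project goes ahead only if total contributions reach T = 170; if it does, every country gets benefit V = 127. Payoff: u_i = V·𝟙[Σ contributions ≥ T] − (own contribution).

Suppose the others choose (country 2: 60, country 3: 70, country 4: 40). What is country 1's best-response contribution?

Others' total = 170 ≥ 170; contributing adds cost 80 for no extra benefit.
Best response: 0.

0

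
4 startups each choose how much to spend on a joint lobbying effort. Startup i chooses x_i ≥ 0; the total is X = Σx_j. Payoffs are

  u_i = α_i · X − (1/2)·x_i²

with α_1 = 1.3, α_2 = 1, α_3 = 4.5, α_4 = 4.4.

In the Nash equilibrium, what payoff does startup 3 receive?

Startup i's FOC: ∂u_i/∂x_i = α_i − x_i = 0, so x_i* = α_i.
NE contributions = (1.3, 1, 4.5, 4.4); X = 11.2.
u_3 = α_3·X − ½·(x_3)² = 4.5·11.2 − ½·4.5² = 40.275.

40.275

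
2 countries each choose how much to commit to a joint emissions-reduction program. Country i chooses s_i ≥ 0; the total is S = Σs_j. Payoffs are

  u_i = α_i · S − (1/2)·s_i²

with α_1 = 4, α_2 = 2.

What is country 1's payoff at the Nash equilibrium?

16

Country i's FOC: ∂u_i/∂s_i = α_i − s_i = 0, so s_i* = α_i.
NE contributions = (4, 2); S = 6.
u_1 = α_1·S − ½·(s_1)² = 4·6 − ½·4² = 16.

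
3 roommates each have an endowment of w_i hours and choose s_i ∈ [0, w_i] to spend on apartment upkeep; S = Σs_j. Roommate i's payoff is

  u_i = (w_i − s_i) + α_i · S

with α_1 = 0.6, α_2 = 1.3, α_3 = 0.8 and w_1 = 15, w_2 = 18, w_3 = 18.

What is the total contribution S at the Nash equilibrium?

18

∂u_i/∂s_i = α_i − 1, so roommate i contributes w_i if α_i > 1, else 0.
α_i > 1 for i ∈ {2}; NE contributions (0, 18, 0), S = 18.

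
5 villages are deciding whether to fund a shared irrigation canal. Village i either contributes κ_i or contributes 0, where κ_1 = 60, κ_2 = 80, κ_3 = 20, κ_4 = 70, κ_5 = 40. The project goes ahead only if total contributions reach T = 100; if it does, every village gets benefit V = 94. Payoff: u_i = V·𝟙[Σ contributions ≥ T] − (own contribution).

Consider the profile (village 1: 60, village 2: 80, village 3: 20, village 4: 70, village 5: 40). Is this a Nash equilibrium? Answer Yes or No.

No

Total = 270 ≥ 100: provided.
Village 1 (pledges 60, payoff 34): dropping to 0 → total 210, payoff 94. Profitable deviation.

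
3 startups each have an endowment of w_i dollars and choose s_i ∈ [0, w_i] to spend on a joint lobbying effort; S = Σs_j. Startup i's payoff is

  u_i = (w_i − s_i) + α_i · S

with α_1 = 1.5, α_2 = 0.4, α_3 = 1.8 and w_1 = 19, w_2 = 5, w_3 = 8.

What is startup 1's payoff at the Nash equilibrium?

40.5

∂u_i/∂s_i = α_i − 1, so startup i contributes w_i if α_i > 1, else 0.
α_i > 1 for i ∈ {1, 3}; NE contributions (19, 0, 8), S = 27.
u_1 = (19 − 19) + 1.5·27 = 40.5.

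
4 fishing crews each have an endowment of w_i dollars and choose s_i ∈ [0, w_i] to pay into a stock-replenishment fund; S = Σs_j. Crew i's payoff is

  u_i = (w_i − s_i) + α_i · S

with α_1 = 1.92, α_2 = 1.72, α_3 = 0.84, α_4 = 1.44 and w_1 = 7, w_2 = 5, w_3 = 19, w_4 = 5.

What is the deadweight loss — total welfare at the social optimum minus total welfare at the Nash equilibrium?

∂u_i/∂s_i = α_i − 1, so crew i contributes w_i if α_i > 1, else 0.
α_i > 1 for i ∈ {1, 2, 4}; NE contributions (7, 5, 0, 5), S = 17.
W^NE = Σw_i − S^NE + (Σα_i)·S^NE = 36 + 4.92·17 = 119.64.
Planner: ∂(Σu_j)/∂s_i = Σα_j − 1 = 4.92 > 0, so everyone contributes w_i; S^SO = 36, W^SO = 36 + 4.92·36 = 213.12.
Deadweight loss = 93.48.

93.48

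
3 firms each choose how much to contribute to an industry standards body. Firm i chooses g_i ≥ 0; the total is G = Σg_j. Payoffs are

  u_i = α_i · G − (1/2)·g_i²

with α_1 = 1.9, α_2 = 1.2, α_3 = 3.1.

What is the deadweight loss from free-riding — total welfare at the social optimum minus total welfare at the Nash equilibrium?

26.55

Firm i's FOC: ∂u_i/∂g_i = α_i − g_i = 0, so g_i* = α_i.
NE contributions = (1.9, 1.2, 3.1); G = 6.2.
W^NE = (Σα)·G − ½Σα_i² = 6.2² − ½·14.66 = 31.11.
Planner sets g_i = Σα_j = 6.2 for every i, so G^SO = 3·6.2 = 18.6.
W^SO = (Σα)·G^SO − ½·3·(Σα)² = (3/2)·6.2² = 57.66.
Deadweight loss = W^SO − W^NE = 26.55.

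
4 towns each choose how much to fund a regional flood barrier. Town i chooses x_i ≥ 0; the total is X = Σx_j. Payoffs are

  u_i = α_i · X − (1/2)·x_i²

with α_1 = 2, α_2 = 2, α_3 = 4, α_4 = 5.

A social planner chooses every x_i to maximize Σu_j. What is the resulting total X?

Planner FOC: ∂(Σu_j)/∂x_i = (Σα_j) − x_i = 0, so x_i^SO = Σα_j = 13 for every i; X^SO = 52.

52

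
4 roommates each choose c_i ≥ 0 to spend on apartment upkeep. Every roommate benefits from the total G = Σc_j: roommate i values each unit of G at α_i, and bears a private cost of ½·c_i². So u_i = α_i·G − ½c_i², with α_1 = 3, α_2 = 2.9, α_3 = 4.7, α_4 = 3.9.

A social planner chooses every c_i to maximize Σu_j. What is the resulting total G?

58

Planner FOC: ∂(Σu_j)/∂c_i = (Σα_j) − c_i = 0, so c_i^SO = Σα_j = 14.5 for every i; G^SO = 58.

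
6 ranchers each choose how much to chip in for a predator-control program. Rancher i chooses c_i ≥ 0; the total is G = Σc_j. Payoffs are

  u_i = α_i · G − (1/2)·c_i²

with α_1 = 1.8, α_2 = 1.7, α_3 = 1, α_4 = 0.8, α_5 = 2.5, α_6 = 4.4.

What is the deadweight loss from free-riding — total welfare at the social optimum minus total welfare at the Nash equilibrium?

Rancher i's FOC: ∂u_i/∂c_i = α_i − c_i = 0, so c_i* = α_i.
NE contributions = (1.8, 1.7, 1, 0.8, 2.5, 4.4); G = 12.2.
W^NE = (Σα)·G − ½Σα_i² = 12.2² − ½·33.38 = 132.15.
Planner sets c_i = Σα_j = 12.2 for every i, so G^SO = 6·12.2 = 73.2.
W^SO = (Σα)·G^SO − ½·6·(Σα)² = (6/2)·12.2² = 446.52.
Deadweight loss = W^SO − W^NE = 314.37.

314.37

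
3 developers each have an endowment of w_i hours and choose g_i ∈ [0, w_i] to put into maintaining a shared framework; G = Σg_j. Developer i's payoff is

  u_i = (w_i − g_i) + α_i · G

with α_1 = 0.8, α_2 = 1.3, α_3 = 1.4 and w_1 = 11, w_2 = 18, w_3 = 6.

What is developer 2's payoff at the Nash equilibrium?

∂u_i/∂g_i = α_i − 1, so developer i contributes w_i if α_i > 1, else 0.
α_i > 1 for i ∈ {2, 3}; NE contributions (0, 18, 6), G = 24.
u_2 = (18 − 18) + 1.3·24 = 31.2.

31.2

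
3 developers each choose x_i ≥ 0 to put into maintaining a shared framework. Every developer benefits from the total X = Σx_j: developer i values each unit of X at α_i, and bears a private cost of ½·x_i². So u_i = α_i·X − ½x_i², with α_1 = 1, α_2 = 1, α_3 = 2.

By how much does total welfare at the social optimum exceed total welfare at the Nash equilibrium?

Developer i's FOC: ∂u_i/∂x_i = α_i − x_i = 0, so x_i* = α_i.
NE contributions = (1, 1, 2); X = 4.
W^NE = (Σα)·X − ½Σα_i² = 4² − ½·6 = 13.
Planner sets x_i = Σα_j = 4 for every i, so X^SO = 3·4 = 12.
W^SO = (Σα)·X^SO − ½·3·(Σα)² = (3/2)·4² = 24.
Deadweight loss = W^SO − W^NE = 11.

11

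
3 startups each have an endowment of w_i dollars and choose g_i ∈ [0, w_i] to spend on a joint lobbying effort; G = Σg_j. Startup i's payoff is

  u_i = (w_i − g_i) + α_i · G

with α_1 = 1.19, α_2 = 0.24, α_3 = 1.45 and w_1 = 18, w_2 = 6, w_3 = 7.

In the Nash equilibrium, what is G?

∂u_i/∂g_i = α_i − 1, so startup i contributes w_i if α_i > 1, else 0.
α_i > 1 for i ∈ {1, 3}; NE contributions (18, 0, 7), G = 25.

25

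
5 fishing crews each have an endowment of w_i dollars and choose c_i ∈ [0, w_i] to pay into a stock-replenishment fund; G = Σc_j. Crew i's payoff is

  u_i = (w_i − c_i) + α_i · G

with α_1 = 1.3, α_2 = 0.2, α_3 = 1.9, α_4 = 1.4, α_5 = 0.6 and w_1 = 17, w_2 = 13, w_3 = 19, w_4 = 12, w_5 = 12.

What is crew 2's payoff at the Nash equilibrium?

∂u_i/∂c_i = α_i − 1, so crew i contributes w_i if α_i > 1, else 0.
α_i > 1 for i ∈ {1, 3, 4}; NE contributions (17, 0, 19, 12, 0), G = 48.
u_2 = (13 − 0) + 0.2·48 = 22.6.

22.6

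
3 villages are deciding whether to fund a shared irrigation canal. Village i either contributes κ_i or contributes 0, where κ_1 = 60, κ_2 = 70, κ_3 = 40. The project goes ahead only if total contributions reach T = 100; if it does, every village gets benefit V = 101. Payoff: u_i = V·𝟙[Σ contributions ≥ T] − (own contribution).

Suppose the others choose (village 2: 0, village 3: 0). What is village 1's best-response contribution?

0

Others' total = 0. Even contributing 60 gives 60 < 100: no benefit either way.
Best response: 0.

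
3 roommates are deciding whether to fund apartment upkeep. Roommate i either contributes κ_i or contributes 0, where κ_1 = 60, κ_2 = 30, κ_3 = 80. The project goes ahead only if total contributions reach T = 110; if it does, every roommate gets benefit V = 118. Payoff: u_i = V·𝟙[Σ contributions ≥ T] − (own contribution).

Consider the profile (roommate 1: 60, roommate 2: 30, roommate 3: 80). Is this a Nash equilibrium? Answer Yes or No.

No

Total = 170 ≥ 110: provided.
Roommate 1 (pledges 60, payoff 58): dropping to 0 → total 110, payoff 118. Profitable deviation.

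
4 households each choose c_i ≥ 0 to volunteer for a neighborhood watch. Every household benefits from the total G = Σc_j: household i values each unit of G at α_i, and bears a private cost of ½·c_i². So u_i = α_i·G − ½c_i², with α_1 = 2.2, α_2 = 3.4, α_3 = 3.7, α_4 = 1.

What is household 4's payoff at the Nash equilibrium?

9.8

Household i's FOC: ∂u_i/∂c_i = α_i − c_i = 0, so c_i* = α_i.
NE contributions = (2.2, 3.4, 3.7, 1); G = 10.3.
u_4 = α_4·G − ½·(c_4)² = 1·10.3 − ½·1² = 9.8.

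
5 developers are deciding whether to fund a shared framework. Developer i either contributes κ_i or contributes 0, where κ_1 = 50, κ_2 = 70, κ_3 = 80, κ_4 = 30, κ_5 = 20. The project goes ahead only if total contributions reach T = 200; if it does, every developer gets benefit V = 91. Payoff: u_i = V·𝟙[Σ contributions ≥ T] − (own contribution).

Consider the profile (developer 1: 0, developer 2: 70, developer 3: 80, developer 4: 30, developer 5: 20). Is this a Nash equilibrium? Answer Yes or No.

Total = 200 ≥ 200: provided.
Developer 1 (pledges 0, payoff 91): pledging 50 → total 250, payoff 41. No gain.
Developer 2 (pledges 70, payoff 21): dropping to 0 → total 130, payoff 0. No gain.
Developer 3 (pledges 80, payoff 11): dropping to 0 → total 120, payoff 0. No gain.
Developer 4 (pledges 30, payoff 61): dropping to 0 → total 170, payoff 0. No gain.
Developer 5 (pledges 20, payoff 71): dropping to 0 → total 180, payoff 0. No gain.

Yes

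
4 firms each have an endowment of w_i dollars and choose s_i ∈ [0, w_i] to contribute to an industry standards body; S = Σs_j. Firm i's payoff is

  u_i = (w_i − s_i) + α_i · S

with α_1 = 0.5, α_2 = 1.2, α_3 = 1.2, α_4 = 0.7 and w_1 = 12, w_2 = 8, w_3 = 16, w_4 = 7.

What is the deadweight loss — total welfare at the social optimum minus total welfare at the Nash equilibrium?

49.4

∂u_i/∂s_i = α_i − 1, so firm i contributes w_i if α_i > 1, else 0.
α_i > 1 for i ∈ {2, 3}; NE contributions (0, 8, 16, 0), S = 24.
W^NE = Σw_i − S^NE + (Σα_i)·S^NE = 43 + 2.6·24 = 105.4.
Planner: ∂(Σu_j)/∂s_i = Σα_j − 1 = 2.6 > 0, so everyone contributes w_i; S^SO = 43, W^SO = 43 + 2.6·43 = 154.8.
Deadweight loss = 49.4.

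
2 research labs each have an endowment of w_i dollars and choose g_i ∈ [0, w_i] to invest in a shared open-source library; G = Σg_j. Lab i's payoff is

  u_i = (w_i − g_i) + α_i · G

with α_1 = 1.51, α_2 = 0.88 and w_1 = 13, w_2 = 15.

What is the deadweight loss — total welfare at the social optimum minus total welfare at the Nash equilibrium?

∂u_i/∂g_i = α_i − 1, so lab i contributes w_i if α_i > 1, else 0.
α_i > 1 for i ∈ {1}; NE contributions (13, 0), G = 13.
W^NE = Σw_i − G^NE + (Σα_i)·G^NE = 28 + 1.39·13 = 46.07.
Planner: ∂(Σu_j)/∂g_i = Σα_j − 1 = 1.39 > 0, so everyone contributes w_i; G^SO = 28, W^SO = 28 + 1.39·28 = 66.92.
Deadweight loss = 20.85.

20.85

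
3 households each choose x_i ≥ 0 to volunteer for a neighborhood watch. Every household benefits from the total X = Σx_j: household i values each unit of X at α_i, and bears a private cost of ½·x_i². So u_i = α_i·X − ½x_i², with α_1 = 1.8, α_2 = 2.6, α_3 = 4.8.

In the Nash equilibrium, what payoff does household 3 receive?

Household i's FOC: ∂u_i/∂x_i = α_i − x_i = 0, so x_i* = α_i.
NE contributions = (1.8, 2.6, 4.8); X = 9.2.
u_3 = α_3·X − ½·(x_3)² = 4.8·9.2 − ½·4.8² = 32.64.

32.64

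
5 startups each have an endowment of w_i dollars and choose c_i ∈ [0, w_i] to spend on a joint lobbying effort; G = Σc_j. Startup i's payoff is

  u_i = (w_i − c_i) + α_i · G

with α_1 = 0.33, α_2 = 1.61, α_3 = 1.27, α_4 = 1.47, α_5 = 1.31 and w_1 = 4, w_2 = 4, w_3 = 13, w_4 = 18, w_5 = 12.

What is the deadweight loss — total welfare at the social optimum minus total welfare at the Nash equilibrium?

19.96

∂u_i/∂c_i = α_i − 1, so startup i contributes w_i if α_i > 1, else 0.
α_i > 1 for i ∈ {2, 3, 4, 5}; NE contributions (0, 4, 13, 18, 12), G = 47.
W^NE = Σw_i − G^NE + (Σα_i)·G^NE = 51 + 4.99·47 = 285.53.
Planner: ∂(Σu_j)/∂c_i = Σα_j − 1 = 4.99 > 0, so everyone contributes w_i; G^SO = 51, W^SO = 51 + 4.99·51 = 305.49.
Deadweight loss = 19.96.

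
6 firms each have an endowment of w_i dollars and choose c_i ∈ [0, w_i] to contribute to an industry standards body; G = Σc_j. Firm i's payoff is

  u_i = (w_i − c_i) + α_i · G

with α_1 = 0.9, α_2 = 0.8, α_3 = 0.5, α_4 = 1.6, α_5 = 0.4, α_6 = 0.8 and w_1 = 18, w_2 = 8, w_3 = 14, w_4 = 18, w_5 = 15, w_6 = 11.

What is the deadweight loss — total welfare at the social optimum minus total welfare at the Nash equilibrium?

264

∂u_i/∂c_i = α_i − 1, so firm i contributes w_i if α_i > 1, else 0.
α_i > 1 for i ∈ {4}; NE contributions (0, 0, 0, 18, 0, 0), G = 18.
W^NE = Σw_i − G^NE + (Σα_i)·G^NE = 84 + 4·18 = 156.
Planner: ∂(Σu_j)/∂c_i = Σα_j − 1 = 4 > 0, so everyone contributes w_i; G^SO = 84, W^SO = 84 + 4·84 = 420.
Deadweight loss = 264.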